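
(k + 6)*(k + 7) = k^2 + 13*k + 42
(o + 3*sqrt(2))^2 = o^2 + 6*sqrt(2)*o + 18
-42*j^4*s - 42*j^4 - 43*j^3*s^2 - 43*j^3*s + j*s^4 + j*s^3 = (-7*j + s)*(j + s)*(6*j + s)*(j*s + j)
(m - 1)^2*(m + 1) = m^3 - m^2 - m + 1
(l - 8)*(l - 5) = l^2 - 13*l + 40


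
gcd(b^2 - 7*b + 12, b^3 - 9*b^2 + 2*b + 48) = b - 3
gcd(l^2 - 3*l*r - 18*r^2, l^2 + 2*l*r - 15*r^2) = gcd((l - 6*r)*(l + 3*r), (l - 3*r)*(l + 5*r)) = 1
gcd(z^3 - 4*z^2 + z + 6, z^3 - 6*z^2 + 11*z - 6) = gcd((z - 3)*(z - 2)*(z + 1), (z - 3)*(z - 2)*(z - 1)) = z^2 - 5*z + 6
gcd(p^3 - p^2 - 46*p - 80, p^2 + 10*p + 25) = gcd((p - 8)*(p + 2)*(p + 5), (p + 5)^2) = p + 5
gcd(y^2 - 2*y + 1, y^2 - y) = y - 1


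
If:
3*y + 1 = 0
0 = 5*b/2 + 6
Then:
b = -12/5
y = -1/3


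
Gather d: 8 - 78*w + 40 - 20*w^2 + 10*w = -20*w^2 - 68*w + 48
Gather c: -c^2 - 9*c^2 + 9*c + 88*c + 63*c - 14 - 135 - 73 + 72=-10*c^2 + 160*c - 150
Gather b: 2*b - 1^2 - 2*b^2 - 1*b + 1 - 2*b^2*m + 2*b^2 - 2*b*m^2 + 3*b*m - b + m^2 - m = -2*b^2*m + b*(-2*m^2 + 3*m) + m^2 - m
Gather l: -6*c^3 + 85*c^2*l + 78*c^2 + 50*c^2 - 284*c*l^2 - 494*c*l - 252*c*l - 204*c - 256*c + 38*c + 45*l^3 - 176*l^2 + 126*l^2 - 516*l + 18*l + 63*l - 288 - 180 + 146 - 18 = -6*c^3 + 128*c^2 - 422*c + 45*l^3 + l^2*(-284*c - 50) + l*(85*c^2 - 746*c - 435) - 340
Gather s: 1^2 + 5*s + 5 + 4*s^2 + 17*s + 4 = 4*s^2 + 22*s + 10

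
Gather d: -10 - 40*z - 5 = -40*z - 15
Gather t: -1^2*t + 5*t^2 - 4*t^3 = -4*t^3 + 5*t^2 - t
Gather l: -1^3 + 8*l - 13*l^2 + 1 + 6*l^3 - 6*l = 6*l^3 - 13*l^2 + 2*l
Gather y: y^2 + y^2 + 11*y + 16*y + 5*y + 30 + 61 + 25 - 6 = 2*y^2 + 32*y + 110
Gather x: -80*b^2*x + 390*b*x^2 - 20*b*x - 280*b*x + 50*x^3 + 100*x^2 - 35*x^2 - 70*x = 50*x^3 + x^2*(390*b + 65) + x*(-80*b^2 - 300*b - 70)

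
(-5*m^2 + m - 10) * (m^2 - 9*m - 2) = -5*m^4 + 46*m^3 - 9*m^2 + 88*m + 20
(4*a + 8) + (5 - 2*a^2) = -2*a^2 + 4*a + 13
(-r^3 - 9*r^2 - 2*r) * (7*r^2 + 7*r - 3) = -7*r^5 - 70*r^4 - 74*r^3 + 13*r^2 + 6*r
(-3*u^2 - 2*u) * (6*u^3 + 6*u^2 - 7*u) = -18*u^5 - 30*u^4 + 9*u^3 + 14*u^2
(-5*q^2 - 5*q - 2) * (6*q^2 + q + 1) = -30*q^4 - 35*q^3 - 22*q^2 - 7*q - 2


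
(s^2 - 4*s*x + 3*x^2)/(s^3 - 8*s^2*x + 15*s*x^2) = (-s + x)/(s*(-s + 5*x))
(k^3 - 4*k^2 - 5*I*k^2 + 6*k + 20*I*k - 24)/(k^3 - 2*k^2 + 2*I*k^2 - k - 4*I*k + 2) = (k^2 + k*(-4 - 6*I) + 24*I)/(k^2 + k*(-2 + I) - 2*I)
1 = 1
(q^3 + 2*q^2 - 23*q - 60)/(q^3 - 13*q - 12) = (q^2 - q - 20)/(q^2 - 3*q - 4)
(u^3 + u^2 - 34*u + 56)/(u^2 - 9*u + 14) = (u^2 + 3*u - 28)/(u - 7)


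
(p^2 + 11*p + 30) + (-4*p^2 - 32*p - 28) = -3*p^2 - 21*p + 2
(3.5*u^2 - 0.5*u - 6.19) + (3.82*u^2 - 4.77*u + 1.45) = 7.32*u^2 - 5.27*u - 4.74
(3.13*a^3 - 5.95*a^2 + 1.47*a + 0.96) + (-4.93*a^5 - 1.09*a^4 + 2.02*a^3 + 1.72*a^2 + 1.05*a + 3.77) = -4.93*a^5 - 1.09*a^4 + 5.15*a^3 - 4.23*a^2 + 2.52*a + 4.73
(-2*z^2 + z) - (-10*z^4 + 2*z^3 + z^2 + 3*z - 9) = 10*z^4 - 2*z^3 - 3*z^2 - 2*z + 9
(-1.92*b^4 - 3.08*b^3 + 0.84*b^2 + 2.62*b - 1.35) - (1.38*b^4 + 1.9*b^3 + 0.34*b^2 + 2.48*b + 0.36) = -3.3*b^4 - 4.98*b^3 + 0.5*b^2 + 0.14*b - 1.71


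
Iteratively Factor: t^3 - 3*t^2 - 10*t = (t - 5)*(t^2 + 2*t) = t*(t - 5)*(t + 2)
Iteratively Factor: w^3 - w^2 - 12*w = (w + 3)*(w^2 - 4*w) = w*(w + 3)*(w - 4)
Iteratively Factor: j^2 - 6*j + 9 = (j - 3)*(j - 3)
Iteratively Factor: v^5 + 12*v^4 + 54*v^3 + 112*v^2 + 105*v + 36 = (v + 1)*(v^4 + 11*v^3 + 43*v^2 + 69*v + 36) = (v + 1)*(v + 3)*(v^3 + 8*v^2 + 19*v + 12) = (v + 1)^2*(v + 3)*(v^2 + 7*v + 12) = (v + 1)^2*(v + 3)*(v + 4)*(v + 3)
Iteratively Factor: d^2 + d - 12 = (d - 3)*(d + 4)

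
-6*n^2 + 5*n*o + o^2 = (-n + o)*(6*n + o)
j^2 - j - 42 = (j - 7)*(j + 6)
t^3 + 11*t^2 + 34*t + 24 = (t + 1)*(t + 4)*(t + 6)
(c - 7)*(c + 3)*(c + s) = c^3 + c^2*s - 4*c^2 - 4*c*s - 21*c - 21*s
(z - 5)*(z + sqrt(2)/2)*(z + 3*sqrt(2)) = z^3 - 5*z^2 + 7*sqrt(2)*z^2/2 - 35*sqrt(2)*z/2 + 3*z - 15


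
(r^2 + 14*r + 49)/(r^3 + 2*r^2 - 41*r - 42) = (r + 7)/(r^2 - 5*r - 6)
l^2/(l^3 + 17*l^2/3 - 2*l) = 3*l/(3*l^2 + 17*l - 6)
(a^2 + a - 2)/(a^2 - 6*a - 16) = (a - 1)/(a - 8)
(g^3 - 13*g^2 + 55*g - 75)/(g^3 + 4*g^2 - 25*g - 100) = (g^2 - 8*g + 15)/(g^2 + 9*g + 20)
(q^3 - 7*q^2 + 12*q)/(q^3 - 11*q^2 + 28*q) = (q - 3)/(q - 7)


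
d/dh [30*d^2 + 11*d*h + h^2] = 11*d + 2*h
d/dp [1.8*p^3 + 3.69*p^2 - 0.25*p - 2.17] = 5.4*p^2 + 7.38*p - 0.25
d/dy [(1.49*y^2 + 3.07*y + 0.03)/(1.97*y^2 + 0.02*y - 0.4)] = (-6.0181*y^2 - 1.3102*y - 1.2286)/(3.8809*y^4 + 0.0788*y^3 - 1.5756*y^2 - 0.016*y + 0.16)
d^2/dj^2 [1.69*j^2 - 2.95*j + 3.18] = 3.38000000000000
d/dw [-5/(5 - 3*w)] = -15/(3*w - 5)^2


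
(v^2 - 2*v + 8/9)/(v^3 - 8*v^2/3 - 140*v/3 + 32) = (v - 4/3)/(v^2 - 2*v - 48)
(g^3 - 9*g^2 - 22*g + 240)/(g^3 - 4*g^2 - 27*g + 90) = (g - 8)/(g - 3)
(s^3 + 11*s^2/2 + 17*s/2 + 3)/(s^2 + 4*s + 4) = (2*s^2 + 7*s + 3)/(2*(s + 2))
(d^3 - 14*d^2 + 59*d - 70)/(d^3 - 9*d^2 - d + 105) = (d - 2)/(d + 3)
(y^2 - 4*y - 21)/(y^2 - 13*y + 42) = (y + 3)/(y - 6)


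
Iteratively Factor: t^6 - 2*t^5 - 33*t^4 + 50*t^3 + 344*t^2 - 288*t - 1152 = (t + 2)*(t^5 - 4*t^4 - 25*t^3 + 100*t^2 + 144*t - 576) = (t - 4)*(t + 2)*(t^4 - 25*t^2 + 144) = (t - 4)*(t - 3)*(t + 2)*(t^3 + 3*t^2 - 16*t - 48) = (t - 4)*(t - 3)*(t + 2)*(t + 3)*(t^2 - 16) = (t - 4)^2*(t - 3)*(t + 2)*(t + 3)*(t + 4)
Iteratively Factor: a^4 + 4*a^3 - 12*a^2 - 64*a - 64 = (a - 4)*(a^3 + 8*a^2 + 20*a + 16) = (a - 4)*(a + 4)*(a^2 + 4*a + 4) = (a - 4)*(a + 2)*(a + 4)*(a + 2)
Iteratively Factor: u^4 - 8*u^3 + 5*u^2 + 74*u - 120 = (u - 4)*(u^3 - 4*u^2 - 11*u + 30) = (u - 5)*(u - 4)*(u^2 + u - 6) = (u - 5)*(u - 4)*(u + 3)*(u - 2)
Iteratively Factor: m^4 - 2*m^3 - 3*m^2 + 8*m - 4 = (m - 1)*(m^3 - m^2 - 4*m + 4) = (m - 2)*(m - 1)*(m^2 + m - 2) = (m - 2)*(m - 1)*(m + 2)*(m - 1)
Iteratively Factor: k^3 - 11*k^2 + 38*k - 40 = (k - 5)*(k^2 - 6*k + 8) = (k - 5)*(k - 4)*(k - 2)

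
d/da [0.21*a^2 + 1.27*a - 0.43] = 0.42*a + 1.27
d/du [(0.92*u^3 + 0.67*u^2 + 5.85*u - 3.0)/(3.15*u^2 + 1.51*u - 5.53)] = (2.898*u^4 + 2.7784*u^3 - 32.6786*u^2 + 11.4898*u - 27.8205)/(9.9225*u^4 + 9.513*u^3 - 32.5589*u^2 - 16.7006*u + 30.5809)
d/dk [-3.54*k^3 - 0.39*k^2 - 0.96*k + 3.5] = -10.62*k^2 - 0.78*k - 0.96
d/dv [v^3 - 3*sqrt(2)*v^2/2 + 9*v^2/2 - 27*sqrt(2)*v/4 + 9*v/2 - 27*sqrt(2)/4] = 3*v^2 - 3*sqrt(2)*v + 9*v - 27*sqrt(2)/4 + 9/2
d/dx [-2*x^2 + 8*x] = 8 - 4*x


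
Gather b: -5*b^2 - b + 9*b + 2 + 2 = -5*b^2 + 8*b + 4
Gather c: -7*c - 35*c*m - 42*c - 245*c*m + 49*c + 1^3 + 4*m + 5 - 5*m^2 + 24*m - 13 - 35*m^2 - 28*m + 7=-280*c*m - 40*m^2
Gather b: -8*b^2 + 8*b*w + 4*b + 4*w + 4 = -8*b^2 + b*(8*w + 4) + 4*w + 4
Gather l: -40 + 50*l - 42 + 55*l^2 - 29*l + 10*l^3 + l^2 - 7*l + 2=10*l^3 + 56*l^2 + 14*l - 80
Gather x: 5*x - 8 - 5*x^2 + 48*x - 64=-5*x^2 + 53*x - 72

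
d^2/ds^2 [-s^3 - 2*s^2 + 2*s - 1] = -6*s - 4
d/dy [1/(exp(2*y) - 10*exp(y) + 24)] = 2*(5 - exp(y))*exp(y)/(exp(2*y) - 10*exp(y) + 24)^2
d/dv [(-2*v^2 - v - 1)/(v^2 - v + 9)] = (3*v^2 - 34*v - 10)/(v^4 - 2*v^3 + 19*v^2 - 18*v + 81)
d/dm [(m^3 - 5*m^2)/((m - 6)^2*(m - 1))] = 4*m*(-2*m^2 + 12*m - 15)/(m^5 - 20*m^4 + 145*m^3 - 450*m^2 + 540*m - 216)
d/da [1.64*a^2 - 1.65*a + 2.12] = 3.28*a - 1.65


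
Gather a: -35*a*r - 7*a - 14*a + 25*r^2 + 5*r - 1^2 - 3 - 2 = a*(-35*r - 21) + 25*r^2 + 5*r - 6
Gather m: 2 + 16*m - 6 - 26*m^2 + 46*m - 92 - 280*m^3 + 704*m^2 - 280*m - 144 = -280*m^3 + 678*m^2 - 218*m - 240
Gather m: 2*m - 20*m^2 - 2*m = -20*m^2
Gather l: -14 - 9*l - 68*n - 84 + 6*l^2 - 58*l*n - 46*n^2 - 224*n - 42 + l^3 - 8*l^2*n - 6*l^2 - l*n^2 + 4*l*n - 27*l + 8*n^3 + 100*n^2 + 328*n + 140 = l^3 - 8*l^2*n + l*(-n^2 - 54*n - 36) + 8*n^3 + 54*n^2 + 36*n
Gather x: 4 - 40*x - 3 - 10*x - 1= -50*x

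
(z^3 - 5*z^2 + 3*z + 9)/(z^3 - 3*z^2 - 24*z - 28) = (-z^3 + 5*z^2 - 3*z - 9)/(-z^3 + 3*z^2 + 24*z + 28)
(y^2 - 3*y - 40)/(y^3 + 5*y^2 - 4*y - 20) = (y - 8)/(y^2 - 4)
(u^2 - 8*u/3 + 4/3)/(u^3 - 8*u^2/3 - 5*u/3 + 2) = (u - 2)/(u^2 - 2*u - 3)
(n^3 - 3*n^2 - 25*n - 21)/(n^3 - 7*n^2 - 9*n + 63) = (n + 1)/(n - 3)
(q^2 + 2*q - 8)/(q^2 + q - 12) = (q - 2)/(q - 3)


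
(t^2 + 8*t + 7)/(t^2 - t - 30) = (t^2 + 8*t + 7)/(t^2 - t - 30)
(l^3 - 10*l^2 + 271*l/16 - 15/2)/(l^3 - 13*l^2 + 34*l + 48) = (l^2 - 2*l + 15/16)/(l^2 - 5*l - 6)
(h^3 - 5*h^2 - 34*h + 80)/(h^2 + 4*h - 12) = (h^2 - 3*h - 40)/(h + 6)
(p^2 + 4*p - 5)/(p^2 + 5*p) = (p - 1)/p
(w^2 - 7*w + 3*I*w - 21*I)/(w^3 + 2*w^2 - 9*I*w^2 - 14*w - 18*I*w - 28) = (w^2 + w*(-7 + 3*I) - 21*I)/(w^3 + w^2*(2 - 9*I) + w*(-14 - 18*I) - 28)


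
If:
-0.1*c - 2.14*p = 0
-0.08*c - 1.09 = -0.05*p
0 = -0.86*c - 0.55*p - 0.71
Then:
No Solution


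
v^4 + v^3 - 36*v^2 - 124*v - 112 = (v - 7)*(v + 2)^2*(v + 4)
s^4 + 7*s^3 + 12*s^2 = s^2*(s + 3)*(s + 4)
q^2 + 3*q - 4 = (q - 1)*(q + 4)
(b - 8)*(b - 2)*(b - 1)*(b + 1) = b^4 - 10*b^3 + 15*b^2 + 10*b - 16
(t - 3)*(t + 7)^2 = t^3 + 11*t^2 + 7*t - 147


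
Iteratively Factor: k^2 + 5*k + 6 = (k + 3)*(k + 2)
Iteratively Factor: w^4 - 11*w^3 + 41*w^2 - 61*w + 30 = (w - 1)*(w^3 - 10*w^2 + 31*w - 30) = (w - 5)*(w - 1)*(w^2 - 5*w + 6) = (w - 5)*(w - 2)*(w - 1)*(w - 3)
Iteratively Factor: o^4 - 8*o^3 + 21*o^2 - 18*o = (o - 3)*(o^3 - 5*o^2 + 6*o) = o*(o - 3)*(o^2 - 5*o + 6) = o*(o - 3)^2*(o - 2)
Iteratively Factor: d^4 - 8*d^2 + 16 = (d - 2)*(d^3 + 2*d^2 - 4*d - 8) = (d - 2)*(d + 2)*(d^2 - 4) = (d - 2)*(d + 2)^2*(d - 2)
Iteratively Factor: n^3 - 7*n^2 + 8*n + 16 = (n + 1)*(n^2 - 8*n + 16) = (n - 4)*(n + 1)*(n - 4)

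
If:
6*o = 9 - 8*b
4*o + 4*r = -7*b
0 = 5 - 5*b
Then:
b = 1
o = 1/6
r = -23/12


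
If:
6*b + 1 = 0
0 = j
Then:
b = -1/6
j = 0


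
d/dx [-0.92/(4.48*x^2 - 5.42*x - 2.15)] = (8.2432*x - 4.9864)/(-4.48*x^2 + 5.42*x + 2.15)^2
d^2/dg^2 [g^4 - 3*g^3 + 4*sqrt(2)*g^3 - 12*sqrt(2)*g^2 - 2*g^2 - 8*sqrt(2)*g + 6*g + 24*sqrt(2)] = 12*g^2 - 18*g + 24*sqrt(2)*g - 24*sqrt(2) - 4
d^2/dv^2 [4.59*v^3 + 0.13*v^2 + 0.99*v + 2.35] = 27.54*v + 0.26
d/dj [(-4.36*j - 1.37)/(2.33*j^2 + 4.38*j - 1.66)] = (10.1588*j^2 + 6.3842*j + 13.2382)/(5.4289*j^4 + 20.4108*j^3 + 11.4488*j^2 - 14.5416*j + 2.7556)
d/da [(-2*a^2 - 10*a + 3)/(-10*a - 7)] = 4*(5*a^2 + 7*a + 25)/(100*a^2 + 140*a + 49)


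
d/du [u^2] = 2*u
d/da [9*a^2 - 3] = 18*a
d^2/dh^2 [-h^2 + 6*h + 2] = -2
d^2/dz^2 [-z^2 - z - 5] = -2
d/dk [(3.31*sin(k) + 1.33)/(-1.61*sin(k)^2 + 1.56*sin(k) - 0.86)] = (5.3291*sin(k)^2 + 4.2826*sin(k) - 4.9214)*cos(k)/(2.5921*sin(k)^4 - 5.0232*sin(k)^3 + 5.2028*sin(k)^2 - 2.6832*sin(k) + 0.7396)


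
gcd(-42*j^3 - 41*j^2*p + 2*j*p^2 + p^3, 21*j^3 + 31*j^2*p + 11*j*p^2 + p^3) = 7*j^2 + 8*j*p + p^2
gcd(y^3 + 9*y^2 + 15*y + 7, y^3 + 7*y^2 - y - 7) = y^2 + 8*y + 7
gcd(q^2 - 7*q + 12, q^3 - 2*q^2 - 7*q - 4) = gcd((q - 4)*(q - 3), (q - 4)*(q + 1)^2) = q - 4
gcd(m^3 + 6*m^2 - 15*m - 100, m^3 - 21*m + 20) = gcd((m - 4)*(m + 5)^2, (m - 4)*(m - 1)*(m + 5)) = m^2 + m - 20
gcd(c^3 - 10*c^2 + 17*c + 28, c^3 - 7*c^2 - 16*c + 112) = c^2 - 11*c + 28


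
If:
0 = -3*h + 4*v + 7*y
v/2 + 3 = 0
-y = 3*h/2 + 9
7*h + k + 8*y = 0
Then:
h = -58/9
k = 358/9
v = -6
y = 2/3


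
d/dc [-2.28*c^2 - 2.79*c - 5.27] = -4.56*c - 2.79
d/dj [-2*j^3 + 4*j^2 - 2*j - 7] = -6*j^2 + 8*j - 2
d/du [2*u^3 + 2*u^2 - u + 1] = 6*u^2 + 4*u - 1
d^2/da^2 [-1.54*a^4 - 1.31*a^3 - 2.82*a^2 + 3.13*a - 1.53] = -18.48*a^2 - 7.86*a - 5.64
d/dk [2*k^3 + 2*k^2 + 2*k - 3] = 6*k^2 + 4*k + 2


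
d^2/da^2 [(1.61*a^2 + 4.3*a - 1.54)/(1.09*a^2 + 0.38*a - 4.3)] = (8.88393600000001*a^3 + 34.298376*a^2 + 117.097392*a + 58.709488)/(1.295029*a^6 + 1.354434*a^5 - 14.854302*a^4 - 10.631488*a^3 + 58.59954*a^2 + 21.0786*a - 79.507)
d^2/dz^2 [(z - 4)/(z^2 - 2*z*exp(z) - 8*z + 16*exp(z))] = 2*(4*(z - 4)*(z*exp(z) - z - 7*exp(z) + 4)^2 + (z^2 - 2*z*exp(z) - 8*z + 16*exp(z))*(2*z*exp(z) - 2*z - (z - 4)*(-z*exp(z) + 6*exp(z) + 1) - 14*exp(z) + 8))/(z^2 - 2*z*exp(z) - 8*z + 16*exp(z))^3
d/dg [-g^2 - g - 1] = -2*g - 1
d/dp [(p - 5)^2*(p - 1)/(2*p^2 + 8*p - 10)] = (p^2 + 10*p - 75)/(2*(p^2 + 10*p + 25))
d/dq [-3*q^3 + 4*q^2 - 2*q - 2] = -9*q^2 + 8*q - 2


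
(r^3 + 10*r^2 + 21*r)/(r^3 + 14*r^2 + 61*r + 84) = r/(r + 4)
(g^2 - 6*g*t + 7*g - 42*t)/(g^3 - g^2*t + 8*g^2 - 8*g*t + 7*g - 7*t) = (-g + 6*t)/(-g^2 + g*t - g + t)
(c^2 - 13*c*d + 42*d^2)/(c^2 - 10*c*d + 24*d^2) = (c - 7*d)/(c - 4*d)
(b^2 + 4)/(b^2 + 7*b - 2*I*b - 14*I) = (b + 2*I)/(b + 7)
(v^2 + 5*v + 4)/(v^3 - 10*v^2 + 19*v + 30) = (v + 4)/(v^2 - 11*v + 30)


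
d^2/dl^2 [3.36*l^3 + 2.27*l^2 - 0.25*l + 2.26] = 20.16*l + 4.54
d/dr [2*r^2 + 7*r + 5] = 4*r + 7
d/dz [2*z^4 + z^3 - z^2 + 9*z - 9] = 8*z^3 + 3*z^2 - 2*z + 9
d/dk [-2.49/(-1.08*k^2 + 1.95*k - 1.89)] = (4.8555 - 5.3784*k)/(1.08*k^2 - 1.95*k + 1.89)^2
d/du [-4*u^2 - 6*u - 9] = -8*u - 6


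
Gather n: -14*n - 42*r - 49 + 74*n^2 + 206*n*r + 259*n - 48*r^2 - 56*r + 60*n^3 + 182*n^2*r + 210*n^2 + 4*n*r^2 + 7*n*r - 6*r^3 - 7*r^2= 60*n^3 + n^2*(182*r + 284) + n*(4*r^2 + 213*r + 245) - 6*r^3 - 55*r^2 - 98*r - 49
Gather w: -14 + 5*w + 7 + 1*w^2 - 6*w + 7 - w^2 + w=0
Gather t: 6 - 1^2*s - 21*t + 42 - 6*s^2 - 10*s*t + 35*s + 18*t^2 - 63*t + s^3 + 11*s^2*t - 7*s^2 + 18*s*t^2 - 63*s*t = s^3 - 13*s^2 + 34*s + t^2*(18*s + 18) + t*(11*s^2 - 73*s - 84) + 48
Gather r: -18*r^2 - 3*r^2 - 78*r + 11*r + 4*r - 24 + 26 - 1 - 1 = -21*r^2 - 63*r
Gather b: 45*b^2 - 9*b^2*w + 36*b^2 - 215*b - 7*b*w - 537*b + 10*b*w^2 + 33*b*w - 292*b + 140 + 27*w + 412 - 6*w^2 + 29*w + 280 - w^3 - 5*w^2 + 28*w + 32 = b^2*(81 - 9*w) + b*(10*w^2 + 26*w - 1044) - w^3 - 11*w^2 + 84*w + 864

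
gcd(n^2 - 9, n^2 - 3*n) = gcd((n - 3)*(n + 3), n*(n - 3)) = n - 3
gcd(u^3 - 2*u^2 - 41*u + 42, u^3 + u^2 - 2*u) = u - 1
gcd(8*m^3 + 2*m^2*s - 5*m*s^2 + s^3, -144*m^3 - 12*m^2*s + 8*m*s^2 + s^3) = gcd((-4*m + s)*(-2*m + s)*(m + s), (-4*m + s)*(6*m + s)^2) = -4*m + s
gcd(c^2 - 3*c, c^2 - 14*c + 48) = 1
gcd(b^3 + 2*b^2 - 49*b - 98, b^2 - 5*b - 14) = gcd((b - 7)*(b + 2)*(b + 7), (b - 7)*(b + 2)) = b^2 - 5*b - 14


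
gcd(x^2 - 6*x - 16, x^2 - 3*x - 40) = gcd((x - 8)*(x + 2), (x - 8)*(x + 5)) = x - 8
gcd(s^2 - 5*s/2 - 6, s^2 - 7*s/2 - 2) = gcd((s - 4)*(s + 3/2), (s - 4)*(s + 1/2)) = s - 4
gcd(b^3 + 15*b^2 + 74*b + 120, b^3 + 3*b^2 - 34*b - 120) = b^2 + 9*b + 20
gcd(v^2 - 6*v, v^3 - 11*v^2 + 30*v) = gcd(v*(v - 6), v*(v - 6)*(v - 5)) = v^2 - 6*v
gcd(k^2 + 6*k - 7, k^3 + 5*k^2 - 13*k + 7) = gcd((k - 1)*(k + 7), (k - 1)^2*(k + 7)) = k^2 + 6*k - 7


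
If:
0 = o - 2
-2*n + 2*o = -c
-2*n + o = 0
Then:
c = -2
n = 1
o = 2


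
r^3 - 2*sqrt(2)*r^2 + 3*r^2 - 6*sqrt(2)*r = r*(r + 3)*(r - 2*sqrt(2))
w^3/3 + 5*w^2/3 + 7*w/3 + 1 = (w/3 + 1)*(w + 1)^2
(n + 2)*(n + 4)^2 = n^3 + 10*n^2 + 32*n + 32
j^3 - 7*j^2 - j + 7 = (j - 7)*(j - 1)*(j + 1)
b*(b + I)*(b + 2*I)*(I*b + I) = I*b^4 - 3*b^3 + I*b^3 - 3*b^2 - 2*I*b^2 - 2*I*b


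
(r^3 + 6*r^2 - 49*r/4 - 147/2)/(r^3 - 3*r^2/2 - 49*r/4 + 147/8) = 2*(r + 6)/(2*r - 3)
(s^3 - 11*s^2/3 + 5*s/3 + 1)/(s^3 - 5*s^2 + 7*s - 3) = (s + 1/3)/(s - 1)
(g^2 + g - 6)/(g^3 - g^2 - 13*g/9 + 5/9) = 9*(g^2 + g - 6)/(9*g^3 - 9*g^2 - 13*g + 5)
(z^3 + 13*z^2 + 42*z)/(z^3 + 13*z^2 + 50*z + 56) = z*(z + 6)/(z^2 + 6*z + 8)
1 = 1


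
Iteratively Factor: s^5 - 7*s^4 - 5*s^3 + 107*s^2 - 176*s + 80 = (s - 1)*(s^4 - 6*s^3 - 11*s^2 + 96*s - 80) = (s - 1)*(s + 4)*(s^3 - 10*s^2 + 29*s - 20) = (s - 5)*(s - 1)*(s + 4)*(s^2 - 5*s + 4) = (s - 5)*(s - 1)^2*(s + 4)*(s - 4)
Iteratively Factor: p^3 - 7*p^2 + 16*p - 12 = (p - 2)*(p^2 - 5*p + 6) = (p - 3)*(p - 2)*(p - 2)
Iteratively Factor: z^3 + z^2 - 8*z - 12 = (z + 2)*(z^2 - z - 6) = (z - 3)*(z + 2)*(z + 2)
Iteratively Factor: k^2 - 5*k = (k)*(k - 5)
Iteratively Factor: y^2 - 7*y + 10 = (y - 5)*(y - 2)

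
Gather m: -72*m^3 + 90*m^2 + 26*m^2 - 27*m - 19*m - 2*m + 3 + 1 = -72*m^3 + 116*m^2 - 48*m + 4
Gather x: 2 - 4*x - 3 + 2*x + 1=-2*x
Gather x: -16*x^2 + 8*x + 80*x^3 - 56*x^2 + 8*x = 80*x^3 - 72*x^2 + 16*x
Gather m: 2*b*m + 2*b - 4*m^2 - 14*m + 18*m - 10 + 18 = 2*b - 4*m^2 + m*(2*b + 4) + 8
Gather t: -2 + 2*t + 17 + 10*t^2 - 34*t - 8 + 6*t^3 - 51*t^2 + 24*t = 6*t^3 - 41*t^2 - 8*t + 7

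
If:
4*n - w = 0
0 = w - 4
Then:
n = 1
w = 4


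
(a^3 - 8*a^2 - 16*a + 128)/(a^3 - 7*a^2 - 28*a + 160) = (a + 4)/(a + 5)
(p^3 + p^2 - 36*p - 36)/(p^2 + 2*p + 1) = (p^2 - 36)/(p + 1)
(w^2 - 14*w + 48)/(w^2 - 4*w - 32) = (w - 6)/(w + 4)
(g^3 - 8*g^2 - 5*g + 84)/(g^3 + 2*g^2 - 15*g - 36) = (g - 7)/(g + 3)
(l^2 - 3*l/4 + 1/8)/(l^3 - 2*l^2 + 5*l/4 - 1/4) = (4*l - 1)/(2*(2*l^2 - 3*l + 1))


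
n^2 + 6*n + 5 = (n + 1)*(n + 5)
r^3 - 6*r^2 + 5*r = r*(r - 5)*(r - 1)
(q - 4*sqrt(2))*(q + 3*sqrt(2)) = q^2 - sqrt(2)*q - 24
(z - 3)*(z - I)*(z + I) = z^3 - 3*z^2 + z - 3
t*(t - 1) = t^2 - t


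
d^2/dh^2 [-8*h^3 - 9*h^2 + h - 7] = -48*h - 18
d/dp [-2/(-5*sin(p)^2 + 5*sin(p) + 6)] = 10*(1 - 2*sin(p))*cos(p)/(-5*sin(p)^2 + 5*sin(p) + 6)^2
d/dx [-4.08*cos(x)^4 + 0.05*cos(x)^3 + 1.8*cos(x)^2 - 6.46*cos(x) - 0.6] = (16.32*cos(x)^3 - 0.15*cos(x)^2 - 3.6*cos(x) + 6.46)*sin(x)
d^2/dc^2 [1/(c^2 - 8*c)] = 2*(-c*(c - 8) + 4*(c - 4)^2)/(c^3*(c - 8)^3)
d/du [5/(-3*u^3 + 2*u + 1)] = 5*(9*u^2 - 2)/(-3*u^3 + 2*u + 1)^2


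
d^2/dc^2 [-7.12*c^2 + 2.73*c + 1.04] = -14.2400000000000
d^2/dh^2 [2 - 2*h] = 0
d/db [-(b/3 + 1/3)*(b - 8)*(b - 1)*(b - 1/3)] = -4*b^3/3 + 25*b^2/3 - 10*b/9 - 25/9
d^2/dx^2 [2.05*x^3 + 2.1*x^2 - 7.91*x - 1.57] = 12.3*x + 4.2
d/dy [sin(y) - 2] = cos(y)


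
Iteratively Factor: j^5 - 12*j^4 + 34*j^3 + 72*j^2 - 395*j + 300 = (j - 4)*(j^4 - 8*j^3 + 2*j^2 + 80*j - 75) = (j - 4)*(j + 3)*(j^3 - 11*j^2 + 35*j - 25) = (j - 5)*(j - 4)*(j + 3)*(j^2 - 6*j + 5) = (j - 5)*(j - 4)*(j - 1)*(j + 3)*(j - 5)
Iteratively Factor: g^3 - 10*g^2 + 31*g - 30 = (g - 5)*(g^2 - 5*g + 6) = (g - 5)*(g - 3)*(g - 2)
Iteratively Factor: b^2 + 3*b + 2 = (b + 2)*(b + 1)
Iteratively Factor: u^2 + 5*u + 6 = (u + 3)*(u + 2)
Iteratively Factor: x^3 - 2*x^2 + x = (x - 1)*(x^2 - x) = (x - 1)^2*(x)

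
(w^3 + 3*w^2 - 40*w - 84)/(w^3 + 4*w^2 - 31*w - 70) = (w - 6)/(w - 5)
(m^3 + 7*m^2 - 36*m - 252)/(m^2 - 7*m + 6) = (m^2 + 13*m + 42)/(m - 1)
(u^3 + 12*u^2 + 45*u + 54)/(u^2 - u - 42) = (u^2 + 6*u + 9)/(u - 7)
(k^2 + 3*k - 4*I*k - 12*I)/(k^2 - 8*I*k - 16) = (k + 3)/(k - 4*I)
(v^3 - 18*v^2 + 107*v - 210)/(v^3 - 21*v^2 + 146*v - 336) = (v - 5)/(v - 8)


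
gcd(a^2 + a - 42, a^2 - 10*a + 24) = a - 6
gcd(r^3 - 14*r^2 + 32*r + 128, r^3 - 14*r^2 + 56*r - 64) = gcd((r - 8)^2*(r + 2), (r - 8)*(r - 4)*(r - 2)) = r - 8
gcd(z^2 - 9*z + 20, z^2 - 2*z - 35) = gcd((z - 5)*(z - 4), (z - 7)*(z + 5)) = 1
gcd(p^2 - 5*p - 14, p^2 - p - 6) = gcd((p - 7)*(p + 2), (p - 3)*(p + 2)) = p + 2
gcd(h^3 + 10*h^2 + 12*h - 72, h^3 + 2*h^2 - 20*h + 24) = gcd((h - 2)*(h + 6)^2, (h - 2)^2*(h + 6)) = h^2 + 4*h - 12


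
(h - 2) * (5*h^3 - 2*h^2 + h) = 5*h^4 - 12*h^3 + 5*h^2 - 2*h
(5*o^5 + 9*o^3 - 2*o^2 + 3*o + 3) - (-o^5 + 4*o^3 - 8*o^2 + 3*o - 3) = 6*o^5 + 5*o^3 + 6*o^2 + 6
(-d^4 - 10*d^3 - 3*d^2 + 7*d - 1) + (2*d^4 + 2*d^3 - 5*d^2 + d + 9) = d^4 - 8*d^3 - 8*d^2 + 8*d + 8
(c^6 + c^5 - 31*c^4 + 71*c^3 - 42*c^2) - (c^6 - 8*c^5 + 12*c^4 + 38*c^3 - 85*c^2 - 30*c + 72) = 9*c^5 - 43*c^4 + 33*c^3 + 43*c^2 + 30*c - 72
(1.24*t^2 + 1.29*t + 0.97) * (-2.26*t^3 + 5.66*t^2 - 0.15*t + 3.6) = -2.8024*t^5 + 4.103*t^4 + 4.9232*t^3 + 9.7607*t^2 + 4.4985*t + 3.492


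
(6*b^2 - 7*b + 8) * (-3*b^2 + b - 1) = -18*b^4 + 27*b^3 - 37*b^2 + 15*b - 8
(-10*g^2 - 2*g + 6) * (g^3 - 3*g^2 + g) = -10*g^5 + 28*g^4 + 2*g^3 - 20*g^2 + 6*g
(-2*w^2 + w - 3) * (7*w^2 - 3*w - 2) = -14*w^4 + 13*w^3 - 20*w^2 + 7*w + 6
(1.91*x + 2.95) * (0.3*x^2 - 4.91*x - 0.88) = 0.573*x^3 - 8.4931*x^2 - 16.1653*x - 2.596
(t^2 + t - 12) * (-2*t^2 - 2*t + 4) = -2*t^4 - 4*t^3 + 26*t^2 + 28*t - 48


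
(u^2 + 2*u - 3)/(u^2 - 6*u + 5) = (u + 3)/(u - 5)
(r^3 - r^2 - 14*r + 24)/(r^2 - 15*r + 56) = (r^3 - r^2 - 14*r + 24)/(r^2 - 15*r + 56)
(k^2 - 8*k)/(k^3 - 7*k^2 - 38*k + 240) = k/(k^2 + k - 30)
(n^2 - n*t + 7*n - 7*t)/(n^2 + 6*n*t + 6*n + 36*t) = (n^2 - n*t + 7*n - 7*t)/(n^2 + 6*n*t + 6*n + 36*t)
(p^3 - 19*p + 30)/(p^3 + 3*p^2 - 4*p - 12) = (p^2 + 2*p - 15)/(p^2 + 5*p + 6)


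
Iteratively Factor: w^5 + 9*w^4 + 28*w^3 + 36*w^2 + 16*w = (w + 1)*(w^4 + 8*w^3 + 20*w^2 + 16*w) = (w + 1)*(w + 4)*(w^3 + 4*w^2 + 4*w) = (w + 1)*(w + 2)*(w + 4)*(w^2 + 2*w) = (w + 1)*(w + 2)^2*(w + 4)*(w)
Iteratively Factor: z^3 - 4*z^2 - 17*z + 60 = (z + 4)*(z^2 - 8*z + 15) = (z - 3)*(z + 4)*(z - 5)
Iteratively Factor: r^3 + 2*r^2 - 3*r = (r)*(r^2 + 2*r - 3) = r*(r - 1)*(r + 3)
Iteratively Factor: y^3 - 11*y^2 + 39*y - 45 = (y - 3)*(y^2 - 8*y + 15) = (y - 5)*(y - 3)*(y - 3)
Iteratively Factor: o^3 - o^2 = (o)*(o^2 - o) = o*(o - 1)*(o)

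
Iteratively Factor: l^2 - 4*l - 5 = (l + 1)*(l - 5)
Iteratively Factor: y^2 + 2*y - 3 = (y - 1)*(y + 3)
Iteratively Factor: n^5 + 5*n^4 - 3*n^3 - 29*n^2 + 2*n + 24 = (n + 3)*(n^4 + 2*n^3 - 9*n^2 - 2*n + 8) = (n - 2)*(n + 3)*(n^3 + 4*n^2 - n - 4) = (n - 2)*(n + 3)*(n + 4)*(n^2 - 1) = (n - 2)*(n - 1)*(n + 3)*(n + 4)*(n + 1)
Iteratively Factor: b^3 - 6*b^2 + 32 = (b - 4)*(b^2 - 2*b - 8) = (b - 4)^2*(b + 2)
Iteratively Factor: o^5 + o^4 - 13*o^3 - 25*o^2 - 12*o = (o + 3)*(o^4 - 2*o^3 - 7*o^2 - 4*o) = o*(o + 3)*(o^3 - 2*o^2 - 7*o - 4) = o*(o + 1)*(o + 3)*(o^2 - 3*o - 4) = o*(o - 4)*(o + 1)*(o + 3)*(o + 1)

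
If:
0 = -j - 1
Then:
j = -1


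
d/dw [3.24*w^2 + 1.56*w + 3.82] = 6.48*w + 1.56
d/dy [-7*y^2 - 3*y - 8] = -14*y - 3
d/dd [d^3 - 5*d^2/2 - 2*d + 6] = 3*d^2 - 5*d - 2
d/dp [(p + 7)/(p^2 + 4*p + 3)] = (p^2 + 4*p - 2*(p + 2)*(p + 7) + 3)/(p^2 + 4*p + 3)^2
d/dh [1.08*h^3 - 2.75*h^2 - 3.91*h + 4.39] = 3.24*h^2 - 5.5*h - 3.91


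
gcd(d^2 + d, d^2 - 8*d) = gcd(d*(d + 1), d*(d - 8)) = d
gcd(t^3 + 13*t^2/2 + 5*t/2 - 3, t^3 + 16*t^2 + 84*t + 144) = t + 6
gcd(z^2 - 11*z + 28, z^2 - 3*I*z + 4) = 1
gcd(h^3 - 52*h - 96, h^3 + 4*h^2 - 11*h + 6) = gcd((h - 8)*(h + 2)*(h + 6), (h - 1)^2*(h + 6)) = h + 6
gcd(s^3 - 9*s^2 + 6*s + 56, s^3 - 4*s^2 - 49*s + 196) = s^2 - 11*s + 28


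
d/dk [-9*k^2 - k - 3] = -18*k - 1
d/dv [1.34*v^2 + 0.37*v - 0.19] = 2.68*v + 0.37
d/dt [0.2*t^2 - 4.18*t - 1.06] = 0.4*t - 4.18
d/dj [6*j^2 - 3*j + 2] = 12*j - 3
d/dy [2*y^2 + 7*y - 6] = 4*y + 7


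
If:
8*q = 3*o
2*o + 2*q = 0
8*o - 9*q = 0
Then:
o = 0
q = 0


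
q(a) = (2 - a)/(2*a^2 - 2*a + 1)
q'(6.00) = 0.01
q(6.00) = -0.07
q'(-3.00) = 0.07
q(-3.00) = 0.20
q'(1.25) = -1.47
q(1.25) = 0.46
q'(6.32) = 0.01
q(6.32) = -0.06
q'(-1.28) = 0.35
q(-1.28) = 0.48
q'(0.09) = 3.28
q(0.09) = 2.28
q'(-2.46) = 0.11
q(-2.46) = 0.25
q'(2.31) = -0.10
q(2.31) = -0.04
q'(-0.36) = 1.57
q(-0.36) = 1.19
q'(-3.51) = 0.05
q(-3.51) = 0.17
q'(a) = (2 - 4*a)*(2 - a)/(2*a^2 - 2*a + 1)^2 - 1/(2*a^2 - 2*a + 1) = (2*a^2 - 8*a + 3)/(4*a^4 - 8*a^3 + 8*a^2 - 4*a + 1)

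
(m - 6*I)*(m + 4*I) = m^2 - 2*I*m + 24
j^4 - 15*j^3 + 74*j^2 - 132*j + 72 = (j - 6)^2*(j - 2)*(j - 1)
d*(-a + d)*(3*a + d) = -3*a^2*d + 2*a*d^2 + d^3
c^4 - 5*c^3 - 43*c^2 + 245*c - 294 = (c - 7)*(c - 3)*(c - 2)*(c + 7)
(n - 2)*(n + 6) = n^2 + 4*n - 12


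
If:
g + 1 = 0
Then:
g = -1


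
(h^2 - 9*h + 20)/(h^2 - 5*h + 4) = (h - 5)/(h - 1)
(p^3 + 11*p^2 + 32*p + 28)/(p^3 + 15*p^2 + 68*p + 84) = (p + 2)/(p + 6)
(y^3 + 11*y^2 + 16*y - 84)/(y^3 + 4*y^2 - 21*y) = (y^2 + 4*y - 12)/(y*(y - 3))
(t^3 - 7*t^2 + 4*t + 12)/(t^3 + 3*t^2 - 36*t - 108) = (t^2 - t - 2)/(t^2 + 9*t + 18)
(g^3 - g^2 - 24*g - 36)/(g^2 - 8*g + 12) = (g^2 + 5*g + 6)/(g - 2)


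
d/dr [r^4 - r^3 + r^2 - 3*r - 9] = 4*r^3 - 3*r^2 + 2*r - 3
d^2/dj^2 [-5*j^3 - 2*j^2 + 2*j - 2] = -30*j - 4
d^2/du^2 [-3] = 0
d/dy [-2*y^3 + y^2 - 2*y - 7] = -6*y^2 + 2*y - 2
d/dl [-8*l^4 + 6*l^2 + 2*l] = -32*l^3 + 12*l + 2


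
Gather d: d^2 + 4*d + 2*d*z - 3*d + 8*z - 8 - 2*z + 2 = d^2 + d*(2*z + 1) + 6*z - 6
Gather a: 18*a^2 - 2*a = 18*a^2 - 2*a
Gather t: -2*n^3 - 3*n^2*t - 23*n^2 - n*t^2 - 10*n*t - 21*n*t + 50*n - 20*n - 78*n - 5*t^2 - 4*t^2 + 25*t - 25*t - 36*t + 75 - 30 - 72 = -2*n^3 - 23*n^2 - 48*n + t^2*(-n - 9) + t*(-3*n^2 - 31*n - 36) - 27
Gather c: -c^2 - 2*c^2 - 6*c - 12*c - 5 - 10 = -3*c^2 - 18*c - 15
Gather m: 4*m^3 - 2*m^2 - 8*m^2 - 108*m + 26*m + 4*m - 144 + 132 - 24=4*m^3 - 10*m^2 - 78*m - 36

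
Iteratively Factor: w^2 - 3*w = (w)*(w - 3)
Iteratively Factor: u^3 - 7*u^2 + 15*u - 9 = (u - 1)*(u^2 - 6*u + 9) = (u - 3)*(u - 1)*(u - 3)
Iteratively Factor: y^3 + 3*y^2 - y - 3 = (y - 1)*(y^2 + 4*y + 3) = (y - 1)*(y + 3)*(y + 1)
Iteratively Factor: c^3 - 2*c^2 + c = (c - 1)*(c^2 - c) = (c - 1)^2*(c)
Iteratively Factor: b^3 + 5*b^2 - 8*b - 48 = (b - 3)*(b^2 + 8*b + 16) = (b - 3)*(b + 4)*(b + 4)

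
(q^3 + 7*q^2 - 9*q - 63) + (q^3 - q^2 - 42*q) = 2*q^3 + 6*q^2 - 51*q - 63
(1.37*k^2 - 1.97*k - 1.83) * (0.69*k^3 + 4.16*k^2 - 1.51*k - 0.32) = 0.9453*k^5 + 4.3399*k^4 - 11.5266*k^3 - 5.0765*k^2 + 3.3937*k + 0.5856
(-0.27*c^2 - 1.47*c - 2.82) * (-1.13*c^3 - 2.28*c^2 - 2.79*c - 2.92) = 0.3051*c^5 + 2.2767*c^4 + 7.2915*c^3 + 11.3193*c^2 + 12.1602*c + 8.2344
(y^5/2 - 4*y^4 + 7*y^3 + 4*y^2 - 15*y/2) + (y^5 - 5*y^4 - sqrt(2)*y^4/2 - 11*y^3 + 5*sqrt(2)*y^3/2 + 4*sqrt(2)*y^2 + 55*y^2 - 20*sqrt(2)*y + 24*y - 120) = 3*y^5/2 - 9*y^4 - sqrt(2)*y^4/2 - 4*y^3 + 5*sqrt(2)*y^3/2 + 4*sqrt(2)*y^2 + 59*y^2 - 20*sqrt(2)*y + 33*y/2 - 120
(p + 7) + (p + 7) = 2*p + 14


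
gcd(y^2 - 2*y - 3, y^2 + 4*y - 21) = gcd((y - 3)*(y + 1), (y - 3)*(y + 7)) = y - 3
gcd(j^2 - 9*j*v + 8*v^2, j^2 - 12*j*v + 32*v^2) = -j + 8*v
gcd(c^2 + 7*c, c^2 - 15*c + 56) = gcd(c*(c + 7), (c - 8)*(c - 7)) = 1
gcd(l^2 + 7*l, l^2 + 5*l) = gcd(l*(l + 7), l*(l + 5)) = l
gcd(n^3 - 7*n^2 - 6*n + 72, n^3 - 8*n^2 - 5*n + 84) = n^2 - n - 12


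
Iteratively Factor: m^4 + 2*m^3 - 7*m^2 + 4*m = (m - 1)*(m^3 + 3*m^2 - 4*m) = (m - 1)^2*(m^2 + 4*m) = m*(m - 1)^2*(m + 4)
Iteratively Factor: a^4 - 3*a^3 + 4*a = (a - 2)*(a^3 - a^2 - 2*a) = a*(a - 2)*(a^2 - a - 2) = a*(a - 2)^2*(a + 1)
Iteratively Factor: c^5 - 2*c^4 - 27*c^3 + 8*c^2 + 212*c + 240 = (c + 2)*(c^4 - 4*c^3 - 19*c^2 + 46*c + 120) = (c + 2)*(c + 3)*(c^3 - 7*c^2 + 2*c + 40) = (c - 5)*(c + 2)*(c + 3)*(c^2 - 2*c - 8) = (c - 5)*(c - 4)*(c + 2)*(c + 3)*(c + 2)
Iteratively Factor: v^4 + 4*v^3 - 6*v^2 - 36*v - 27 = (v + 3)*(v^3 + v^2 - 9*v - 9) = (v + 3)^2*(v^2 - 2*v - 3) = (v - 3)*(v + 3)^2*(v + 1)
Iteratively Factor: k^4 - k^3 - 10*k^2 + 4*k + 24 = (k - 2)*(k^3 + k^2 - 8*k - 12) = (k - 2)*(k + 2)*(k^2 - k - 6) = (k - 2)*(k + 2)^2*(k - 3)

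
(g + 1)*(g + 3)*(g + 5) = g^3 + 9*g^2 + 23*g + 15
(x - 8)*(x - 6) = x^2 - 14*x + 48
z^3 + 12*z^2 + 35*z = z*(z + 5)*(z + 7)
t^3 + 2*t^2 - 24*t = t*(t - 4)*(t + 6)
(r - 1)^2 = r^2 - 2*r + 1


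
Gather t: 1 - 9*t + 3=4 - 9*t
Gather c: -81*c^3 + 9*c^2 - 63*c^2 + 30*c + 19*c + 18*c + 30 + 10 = -81*c^3 - 54*c^2 + 67*c + 40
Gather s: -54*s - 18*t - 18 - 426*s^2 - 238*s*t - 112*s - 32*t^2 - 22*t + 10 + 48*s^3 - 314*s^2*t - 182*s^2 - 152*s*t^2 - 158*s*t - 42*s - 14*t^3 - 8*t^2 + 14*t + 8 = 48*s^3 + s^2*(-314*t - 608) + s*(-152*t^2 - 396*t - 208) - 14*t^3 - 40*t^2 - 26*t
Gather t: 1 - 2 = -1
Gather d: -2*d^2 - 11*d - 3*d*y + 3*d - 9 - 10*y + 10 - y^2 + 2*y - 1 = -2*d^2 + d*(-3*y - 8) - y^2 - 8*y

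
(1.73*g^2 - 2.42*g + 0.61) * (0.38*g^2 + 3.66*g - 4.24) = 0.6574*g^4 + 5.4122*g^3 - 15.9606*g^2 + 12.4934*g - 2.5864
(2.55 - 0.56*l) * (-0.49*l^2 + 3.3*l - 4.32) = 0.2744*l^3 - 3.0975*l^2 + 10.8342*l - 11.016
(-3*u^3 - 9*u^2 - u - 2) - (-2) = -3*u^3 - 9*u^2 - u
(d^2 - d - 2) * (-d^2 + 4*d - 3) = -d^4 + 5*d^3 - 5*d^2 - 5*d + 6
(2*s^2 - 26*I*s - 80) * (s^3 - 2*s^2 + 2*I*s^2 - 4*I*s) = 2*s^5 - 4*s^4 - 22*I*s^4 - 28*s^3 + 44*I*s^3 + 56*s^2 - 160*I*s^2 + 320*I*s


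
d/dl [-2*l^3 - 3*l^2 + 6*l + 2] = -6*l^2 - 6*l + 6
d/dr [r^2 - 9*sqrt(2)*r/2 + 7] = 2*r - 9*sqrt(2)/2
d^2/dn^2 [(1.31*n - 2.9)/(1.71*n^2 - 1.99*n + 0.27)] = ((15.1318 - 13.4406*n)*(1.71*n^2 - 1.99*n + 0.27) + (1.31*n - 2.9)*(3.42*n - 1.99)*(6.84*n - 3.98))/(1.71*n^2 - 1.99*n + 0.27)^3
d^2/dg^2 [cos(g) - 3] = -cos(g)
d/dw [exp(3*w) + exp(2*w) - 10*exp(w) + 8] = (3*exp(2*w) + 2*exp(w) - 10)*exp(w)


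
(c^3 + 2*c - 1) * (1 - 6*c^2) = -6*c^5 - 11*c^3 + 6*c^2 + 2*c - 1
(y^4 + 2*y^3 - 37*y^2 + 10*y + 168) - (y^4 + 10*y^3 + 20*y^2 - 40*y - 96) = -8*y^3 - 57*y^2 + 50*y + 264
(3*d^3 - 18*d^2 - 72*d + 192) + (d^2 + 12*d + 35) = 3*d^3 - 17*d^2 - 60*d + 227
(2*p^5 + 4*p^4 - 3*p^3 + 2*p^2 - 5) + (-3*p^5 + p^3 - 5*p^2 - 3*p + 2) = -p^5 + 4*p^4 - 2*p^3 - 3*p^2 - 3*p - 3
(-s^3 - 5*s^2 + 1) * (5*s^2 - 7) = -5*s^5 - 25*s^4 + 7*s^3 + 40*s^2 - 7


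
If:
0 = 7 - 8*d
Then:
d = 7/8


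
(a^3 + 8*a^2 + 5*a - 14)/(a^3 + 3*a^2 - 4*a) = (a^2 + 9*a + 14)/(a*(a + 4))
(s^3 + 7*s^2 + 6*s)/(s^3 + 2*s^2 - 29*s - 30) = s/(s - 5)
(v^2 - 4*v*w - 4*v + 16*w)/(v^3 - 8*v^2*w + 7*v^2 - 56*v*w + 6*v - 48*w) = (v^2 - 4*v*w - 4*v + 16*w)/(v^3 - 8*v^2*w + 7*v^2 - 56*v*w + 6*v - 48*w)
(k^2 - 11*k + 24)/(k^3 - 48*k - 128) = (k - 3)/(k^2 + 8*k + 16)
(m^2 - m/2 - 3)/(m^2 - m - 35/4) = 2*(-2*m^2 + m + 6)/(-4*m^2 + 4*m + 35)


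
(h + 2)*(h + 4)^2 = h^3 + 10*h^2 + 32*h + 32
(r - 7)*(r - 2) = r^2 - 9*r + 14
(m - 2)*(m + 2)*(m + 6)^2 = m^4 + 12*m^3 + 32*m^2 - 48*m - 144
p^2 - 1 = (p - 1)*(p + 1)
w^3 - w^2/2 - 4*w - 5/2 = (w - 5/2)*(w + 1)^2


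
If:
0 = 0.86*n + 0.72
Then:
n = -0.84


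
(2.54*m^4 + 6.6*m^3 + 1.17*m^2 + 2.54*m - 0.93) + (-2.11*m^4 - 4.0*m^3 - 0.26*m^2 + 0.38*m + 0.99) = 0.43*m^4 + 2.6*m^3 + 0.91*m^2 + 2.92*m + 0.0599999999999999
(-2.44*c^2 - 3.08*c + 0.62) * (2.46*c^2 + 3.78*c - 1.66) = -6.0024*c^4 - 16.8*c^3 - 6.0668*c^2 + 7.4564*c - 1.0292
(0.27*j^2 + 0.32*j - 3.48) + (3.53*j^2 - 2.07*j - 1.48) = 3.8*j^2 - 1.75*j - 4.96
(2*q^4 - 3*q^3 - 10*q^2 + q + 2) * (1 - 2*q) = -4*q^5 + 8*q^4 + 17*q^3 - 12*q^2 - 3*q + 2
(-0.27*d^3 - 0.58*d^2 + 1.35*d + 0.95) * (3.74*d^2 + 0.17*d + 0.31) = -1.0098*d^5 - 2.2151*d^4 + 4.8667*d^3 + 3.6027*d^2 + 0.58*d + 0.2945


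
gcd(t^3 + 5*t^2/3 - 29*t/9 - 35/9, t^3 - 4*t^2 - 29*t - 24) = t + 1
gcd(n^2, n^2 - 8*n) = n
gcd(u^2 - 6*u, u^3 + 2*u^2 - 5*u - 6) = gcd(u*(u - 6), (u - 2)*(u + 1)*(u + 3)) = 1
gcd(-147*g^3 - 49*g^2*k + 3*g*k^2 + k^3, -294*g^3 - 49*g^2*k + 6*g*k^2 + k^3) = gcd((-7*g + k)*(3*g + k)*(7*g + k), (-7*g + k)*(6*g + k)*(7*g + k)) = 49*g^2 - k^2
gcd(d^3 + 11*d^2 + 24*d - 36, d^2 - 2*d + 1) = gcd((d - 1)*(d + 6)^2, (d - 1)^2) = d - 1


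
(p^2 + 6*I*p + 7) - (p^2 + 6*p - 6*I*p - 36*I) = -6*p + 12*I*p + 7 + 36*I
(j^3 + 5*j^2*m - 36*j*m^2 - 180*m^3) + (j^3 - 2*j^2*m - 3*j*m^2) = 2*j^3 + 3*j^2*m - 39*j*m^2 - 180*m^3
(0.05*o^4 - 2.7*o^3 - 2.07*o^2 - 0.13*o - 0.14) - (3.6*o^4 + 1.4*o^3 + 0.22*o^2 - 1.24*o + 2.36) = -3.55*o^4 - 4.1*o^3 - 2.29*o^2 + 1.11*o - 2.5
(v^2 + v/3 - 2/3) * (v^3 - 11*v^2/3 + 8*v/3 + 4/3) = v^5 - 10*v^4/3 + 7*v^3/9 + 14*v^2/3 - 4*v/3 - 8/9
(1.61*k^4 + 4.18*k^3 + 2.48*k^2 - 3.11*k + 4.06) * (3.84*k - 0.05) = 6.1824*k^5 + 15.9707*k^4 + 9.3142*k^3 - 12.0664*k^2 + 15.7459*k - 0.203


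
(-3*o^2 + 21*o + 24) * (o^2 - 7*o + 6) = -3*o^4 + 42*o^3 - 141*o^2 - 42*o + 144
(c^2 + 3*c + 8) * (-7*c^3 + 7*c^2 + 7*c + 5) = -7*c^5 - 14*c^4 - 28*c^3 + 82*c^2 + 71*c + 40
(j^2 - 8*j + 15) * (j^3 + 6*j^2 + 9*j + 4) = j^5 - 2*j^4 - 24*j^3 + 22*j^2 + 103*j + 60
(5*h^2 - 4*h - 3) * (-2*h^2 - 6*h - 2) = -10*h^4 - 22*h^3 + 20*h^2 + 26*h + 6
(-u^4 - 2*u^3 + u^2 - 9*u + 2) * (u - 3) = -u^5 + u^4 + 7*u^3 - 12*u^2 + 29*u - 6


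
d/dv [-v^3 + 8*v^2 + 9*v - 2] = -3*v^2 + 16*v + 9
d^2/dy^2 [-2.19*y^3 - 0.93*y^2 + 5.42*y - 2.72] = -13.14*y - 1.86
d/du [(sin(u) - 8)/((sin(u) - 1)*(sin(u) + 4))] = (16*sin(u) + cos(u)^2 + 19)*cos(u)/((sin(u) - 1)^2*(sin(u) + 4)^2)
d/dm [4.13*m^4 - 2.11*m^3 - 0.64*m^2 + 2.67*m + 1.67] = 16.52*m^3 - 6.33*m^2 - 1.28*m + 2.67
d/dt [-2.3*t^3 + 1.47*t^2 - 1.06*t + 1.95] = -6.9*t^2 + 2.94*t - 1.06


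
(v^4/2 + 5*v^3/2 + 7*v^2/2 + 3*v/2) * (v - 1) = v^5/2 + 2*v^4 + v^3 - 2*v^2 - 3*v/2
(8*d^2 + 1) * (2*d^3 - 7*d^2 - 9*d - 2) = 16*d^5 - 56*d^4 - 70*d^3 - 23*d^2 - 9*d - 2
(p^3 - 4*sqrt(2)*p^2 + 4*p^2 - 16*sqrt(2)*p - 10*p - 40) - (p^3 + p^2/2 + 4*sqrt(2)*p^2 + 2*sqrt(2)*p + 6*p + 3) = -8*sqrt(2)*p^2 + 7*p^2/2 - 18*sqrt(2)*p - 16*p - 43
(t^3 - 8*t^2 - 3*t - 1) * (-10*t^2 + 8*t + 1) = -10*t^5 + 88*t^4 - 33*t^3 - 22*t^2 - 11*t - 1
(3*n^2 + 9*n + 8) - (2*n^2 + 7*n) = n^2 + 2*n + 8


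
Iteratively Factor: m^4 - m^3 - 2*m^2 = (m - 2)*(m^3 + m^2) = m*(m - 2)*(m^2 + m) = m*(m - 2)*(m + 1)*(m)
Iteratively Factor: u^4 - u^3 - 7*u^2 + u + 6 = (u + 2)*(u^3 - 3*u^2 - u + 3) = (u - 1)*(u + 2)*(u^2 - 2*u - 3) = (u - 1)*(u + 1)*(u + 2)*(u - 3)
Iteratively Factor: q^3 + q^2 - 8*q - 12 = (q + 2)*(q^2 - q - 6) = (q - 3)*(q + 2)*(q + 2)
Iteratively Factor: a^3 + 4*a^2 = (a)*(a^2 + 4*a) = a^2*(a + 4)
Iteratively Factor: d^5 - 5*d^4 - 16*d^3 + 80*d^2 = (d)*(d^4 - 5*d^3 - 16*d^2 + 80*d) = d*(d - 5)*(d^3 - 16*d) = d*(d - 5)*(d - 4)*(d^2 + 4*d) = d*(d - 5)*(d - 4)*(d + 4)*(d)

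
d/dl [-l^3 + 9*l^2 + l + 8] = -3*l^2 + 18*l + 1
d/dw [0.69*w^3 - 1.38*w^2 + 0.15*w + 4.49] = 2.07*w^2 - 2.76*w + 0.15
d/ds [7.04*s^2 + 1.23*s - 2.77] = 14.08*s + 1.23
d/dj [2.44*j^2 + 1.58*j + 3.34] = 4.88*j + 1.58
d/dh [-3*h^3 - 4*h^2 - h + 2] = -9*h^2 - 8*h - 1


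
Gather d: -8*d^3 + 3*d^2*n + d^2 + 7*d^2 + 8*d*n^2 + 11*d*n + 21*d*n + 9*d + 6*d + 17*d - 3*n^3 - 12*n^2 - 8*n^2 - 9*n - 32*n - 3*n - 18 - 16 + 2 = -8*d^3 + d^2*(3*n + 8) + d*(8*n^2 + 32*n + 32) - 3*n^3 - 20*n^2 - 44*n - 32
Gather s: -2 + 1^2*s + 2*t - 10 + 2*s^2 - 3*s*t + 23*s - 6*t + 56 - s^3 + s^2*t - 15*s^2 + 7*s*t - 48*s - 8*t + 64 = -s^3 + s^2*(t - 13) + s*(4*t - 24) - 12*t + 108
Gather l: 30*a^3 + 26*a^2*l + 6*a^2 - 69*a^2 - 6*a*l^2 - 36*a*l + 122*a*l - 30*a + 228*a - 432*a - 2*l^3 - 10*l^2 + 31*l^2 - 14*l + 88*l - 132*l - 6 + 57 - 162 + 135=30*a^3 - 63*a^2 - 234*a - 2*l^3 + l^2*(21 - 6*a) + l*(26*a^2 + 86*a - 58) + 24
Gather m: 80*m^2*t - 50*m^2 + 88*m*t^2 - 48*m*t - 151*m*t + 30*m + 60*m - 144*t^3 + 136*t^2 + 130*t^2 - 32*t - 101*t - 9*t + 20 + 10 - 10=m^2*(80*t - 50) + m*(88*t^2 - 199*t + 90) - 144*t^3 + 266*t^2 - 142*t + 20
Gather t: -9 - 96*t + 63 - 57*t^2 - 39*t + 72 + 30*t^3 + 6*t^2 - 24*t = 30*t^3 - 51*t^2 - 159*t + 126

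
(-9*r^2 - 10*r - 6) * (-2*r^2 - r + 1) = 18*r^4 + 29*r^3 + 13*r^2 - 4*r - 6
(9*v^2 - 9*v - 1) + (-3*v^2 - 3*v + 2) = 6*v^2 - 12*v + 1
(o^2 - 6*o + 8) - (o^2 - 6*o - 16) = 24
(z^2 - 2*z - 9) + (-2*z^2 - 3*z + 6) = -z^2 - 5*z - 3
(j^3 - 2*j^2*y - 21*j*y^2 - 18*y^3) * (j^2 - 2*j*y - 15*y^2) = j^5 - 4*j^4*y - 32*j^3*y^2 + 54*j^2*y^3 + 351*j*y^4 + 270*y^5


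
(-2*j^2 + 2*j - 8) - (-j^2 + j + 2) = -j^2 + j - 10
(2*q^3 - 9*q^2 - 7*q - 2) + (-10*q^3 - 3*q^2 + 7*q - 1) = -8*q^3 - 12*q^2 - 3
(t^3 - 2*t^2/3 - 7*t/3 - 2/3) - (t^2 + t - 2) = t^3 - 5*t^2/3 - 10*t/3 + 4/3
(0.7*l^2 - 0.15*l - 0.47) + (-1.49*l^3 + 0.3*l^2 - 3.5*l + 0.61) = -1.49*l^3 + 1.0*l^2 - 3.65*l + 0.14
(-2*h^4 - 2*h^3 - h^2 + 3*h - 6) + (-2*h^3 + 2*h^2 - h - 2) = -2*h^4 - 4*h^3 + h^2 + 2*h - 8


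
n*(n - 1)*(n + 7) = n^3 + 6*n^2 - 7*n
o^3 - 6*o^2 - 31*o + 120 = (o - 8)*(o - 3)*(o + 5)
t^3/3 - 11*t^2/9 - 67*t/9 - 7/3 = (t/3 + 1)*(t - 7)*(t + 1/3)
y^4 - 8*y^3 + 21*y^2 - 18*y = y*(y - 3)^2*(y - 2)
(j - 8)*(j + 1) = j^2 - 7*j - 8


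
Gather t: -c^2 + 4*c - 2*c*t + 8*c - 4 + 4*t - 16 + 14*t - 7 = -c^2 + 12*c + t*(18 - 2*c) - 27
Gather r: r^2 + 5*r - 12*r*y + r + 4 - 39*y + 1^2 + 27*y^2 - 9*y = r^2 + r*(6 - 12*y) + 27*y^2 - 48*y + 5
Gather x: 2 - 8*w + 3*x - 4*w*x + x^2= -8*w + x^2 + x*(3 - 4*w) + 2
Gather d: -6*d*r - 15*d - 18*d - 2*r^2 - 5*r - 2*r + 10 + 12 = d*(-6*r - 33) - 2*r^2 - 7*r + 22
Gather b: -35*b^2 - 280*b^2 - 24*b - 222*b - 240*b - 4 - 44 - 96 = -315*b^2 - 486*b - 144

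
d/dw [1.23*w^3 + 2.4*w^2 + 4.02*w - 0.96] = 3.69*w^2 + 4.8*w + 4.02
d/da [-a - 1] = -1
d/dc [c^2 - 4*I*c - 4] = 2*c - 4*I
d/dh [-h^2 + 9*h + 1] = 9 - 2*h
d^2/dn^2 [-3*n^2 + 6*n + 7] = -6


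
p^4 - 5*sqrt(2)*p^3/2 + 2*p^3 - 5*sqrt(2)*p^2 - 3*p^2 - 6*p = p*(p + 2)*(p - 3*sqrt(2))*(p + sqrt(2)/2)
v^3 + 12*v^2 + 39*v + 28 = (v + 1)*(v + 4)*(v + 7)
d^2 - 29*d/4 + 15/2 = (d - 6)*(d - 5/4)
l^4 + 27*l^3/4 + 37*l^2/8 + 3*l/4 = l*(l + 1/4)*(l + 1/2)*(l + 6)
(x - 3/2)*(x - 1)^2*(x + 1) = x^4 - 5*x^3/2 + x^2/2 + 5*x/2 - 3/2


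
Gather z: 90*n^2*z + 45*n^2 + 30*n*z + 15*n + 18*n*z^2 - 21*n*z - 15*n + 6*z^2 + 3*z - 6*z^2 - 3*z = 45*n^2 + 18*n*z^2 + z*(90*n^2 + 9*n)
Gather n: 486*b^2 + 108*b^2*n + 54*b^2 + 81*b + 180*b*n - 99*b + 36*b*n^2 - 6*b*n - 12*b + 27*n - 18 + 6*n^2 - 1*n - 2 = 540*b^2 - 30*b + n^2*(36*b + 6) + n*(108*b^2 + 174*b + 26) - 20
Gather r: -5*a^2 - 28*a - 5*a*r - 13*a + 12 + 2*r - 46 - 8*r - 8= -5*a^2 - 41*a + r*(-5*a - 6) - 42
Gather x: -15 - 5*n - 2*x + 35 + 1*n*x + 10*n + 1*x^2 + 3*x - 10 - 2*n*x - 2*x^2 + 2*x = 5*n - x^2 + x*(3 - n) + 10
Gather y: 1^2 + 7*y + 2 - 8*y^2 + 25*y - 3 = -8*y^2 + 32*y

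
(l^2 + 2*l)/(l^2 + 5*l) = (l + 2)/(l + 5)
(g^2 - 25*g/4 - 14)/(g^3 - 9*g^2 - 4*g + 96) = (g + 7/4)/(g^2 - g - 12)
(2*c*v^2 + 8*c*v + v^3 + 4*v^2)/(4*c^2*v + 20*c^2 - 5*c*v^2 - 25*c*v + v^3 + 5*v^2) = v*(2*c*v + 8*c + v^2 + 4*v)/(4*c^2*v + 20*c^2 - 5*c*v^2 - 25*c*v + v^3 + 5*v^2)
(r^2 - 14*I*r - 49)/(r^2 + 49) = (r - 7*I)/(r + 7*I)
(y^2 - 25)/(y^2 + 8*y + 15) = (y - 5)/(y + 3)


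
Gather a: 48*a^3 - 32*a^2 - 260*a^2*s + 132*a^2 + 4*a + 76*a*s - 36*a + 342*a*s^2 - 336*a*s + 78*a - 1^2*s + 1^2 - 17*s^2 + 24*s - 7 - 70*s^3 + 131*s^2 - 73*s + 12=48*a^3 + a^2*(100 - 260*s) + a*(342*s^2 - 260*s + 46) - 70*s^3 + 114*s^2 - 50*s + 6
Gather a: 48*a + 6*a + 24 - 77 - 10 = 54*a - 63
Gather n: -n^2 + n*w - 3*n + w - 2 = -n^2 + n*(w - 3) + w - 2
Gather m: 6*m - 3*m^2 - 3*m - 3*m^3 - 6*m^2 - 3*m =-3*m^3 - 9*m^2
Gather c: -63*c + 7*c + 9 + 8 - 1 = 16 - 56*c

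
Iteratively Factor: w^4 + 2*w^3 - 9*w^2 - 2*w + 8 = (w + 1)*(w^3 + w^2 - 10*w + 8) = (w - 2)*(w + 1)*(w^2 + 3*w - 4) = (w - 2)*(w - 1)*(w + 1)*(w + 4)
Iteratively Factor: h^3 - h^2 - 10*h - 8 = (h + 1)*(h^2 - 2*h - 8) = (h + 1)*(h + 2)*(h - 4)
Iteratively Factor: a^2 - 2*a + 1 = (a - 1)*(a - 1)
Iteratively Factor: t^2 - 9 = (t + 3)*(t - 3)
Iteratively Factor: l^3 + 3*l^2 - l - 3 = (l + 1)*(l^2 + 2*l - 3) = (l + 1)*(l + 3)*(l - 1)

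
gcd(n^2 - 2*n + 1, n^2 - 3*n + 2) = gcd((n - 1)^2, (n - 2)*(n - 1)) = n - 1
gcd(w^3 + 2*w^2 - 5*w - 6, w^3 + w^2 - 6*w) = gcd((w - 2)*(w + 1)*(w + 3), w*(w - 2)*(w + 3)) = w^2 + w - 6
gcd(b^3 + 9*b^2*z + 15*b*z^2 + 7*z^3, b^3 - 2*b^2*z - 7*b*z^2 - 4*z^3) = b^2 + 2*b*z + z^2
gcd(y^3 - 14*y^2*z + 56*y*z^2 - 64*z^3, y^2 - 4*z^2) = y - 2*z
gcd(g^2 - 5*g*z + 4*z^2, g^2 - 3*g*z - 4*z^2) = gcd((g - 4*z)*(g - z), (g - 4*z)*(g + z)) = -g + 4*z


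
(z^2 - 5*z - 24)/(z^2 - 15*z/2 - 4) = 2*(z + 3)/(2*z + 1)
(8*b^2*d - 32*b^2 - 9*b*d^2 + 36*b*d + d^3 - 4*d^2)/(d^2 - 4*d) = 8*b^2/d - 9*b + d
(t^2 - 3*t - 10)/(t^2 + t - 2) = (t - 5)/(t - 1)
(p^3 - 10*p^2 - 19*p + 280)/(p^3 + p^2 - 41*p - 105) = (p - 8)/(p + 3)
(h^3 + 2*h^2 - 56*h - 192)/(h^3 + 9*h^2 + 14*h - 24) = (h - 8)/(h - 1)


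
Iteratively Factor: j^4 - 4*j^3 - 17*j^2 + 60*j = (j)*(j^3 - 4*j^2 - 17*j + 60) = j*(j - 5)*(j^2 + j - 12) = j*(j - 5)*(j + 4)*(j - 3)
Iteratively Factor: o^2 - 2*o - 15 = (o + 3)*(o - 5)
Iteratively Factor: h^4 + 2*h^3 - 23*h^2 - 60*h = (h + 4)*(h^3 - 2*h^2 - 15*h) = (h + 3)*(h + 4)*(h^2 - 5*h) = h*(h + 3)*(h + 4)*(h - 5)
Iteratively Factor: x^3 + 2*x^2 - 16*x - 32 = (x - 4)*(x^2 + 6*x + 8) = (x - 4)*(x + 4)*(x + 2)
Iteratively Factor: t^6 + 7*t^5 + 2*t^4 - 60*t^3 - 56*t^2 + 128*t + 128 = (t + 1)*(t^5 + 6*t^4 - 4*t^3 - 56*t^2 + 128) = (t - 2)*(t + 1)*(t^4 + 8*t^3 + 12*t^2 - 32*t - 64) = (t - 2)^2*(t + 1)*(t^3 + 10*t^2 + 32*t + 32) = (t - 2)^2*(t + 1)*(t + 4)*(t^2 + 6*t + 8) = (t - 2)^2*(t + 1)*(t + 4)^2*(t + 2)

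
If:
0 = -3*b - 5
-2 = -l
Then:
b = -5/3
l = 2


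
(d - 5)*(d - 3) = d^2 - 8*d + 15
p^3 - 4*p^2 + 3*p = p*(p - 3)*(p - 1)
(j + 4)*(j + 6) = j^2 + 10*j + 24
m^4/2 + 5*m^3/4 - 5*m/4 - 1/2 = (m/2 + 1)*(m - 1)*(m + 1/2)*(m + 1)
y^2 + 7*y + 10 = (y + 2)*(y + 5)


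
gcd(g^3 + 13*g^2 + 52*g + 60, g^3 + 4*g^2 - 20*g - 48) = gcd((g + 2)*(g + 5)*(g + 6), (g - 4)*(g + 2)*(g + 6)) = g^2 + 8*g + 12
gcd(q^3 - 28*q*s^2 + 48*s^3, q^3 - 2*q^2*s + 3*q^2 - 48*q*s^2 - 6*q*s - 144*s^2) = q + 6*s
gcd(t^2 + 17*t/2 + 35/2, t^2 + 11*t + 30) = t + 5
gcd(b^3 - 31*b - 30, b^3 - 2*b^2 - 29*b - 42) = 1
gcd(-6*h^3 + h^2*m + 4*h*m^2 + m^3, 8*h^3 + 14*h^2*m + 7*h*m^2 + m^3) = 2*h + m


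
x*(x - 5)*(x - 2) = x^3 - 7*x^2 + 10*x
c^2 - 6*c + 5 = (c - 5)*(c - 1)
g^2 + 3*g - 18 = (g - 3)*(g + 6)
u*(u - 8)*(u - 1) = u^3 - 9*u^2 + 8*u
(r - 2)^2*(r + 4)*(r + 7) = r^4 + 7*r^3 - 12*r^2 - 68*r + 112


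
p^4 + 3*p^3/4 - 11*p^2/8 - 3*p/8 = p*(p - 1)*(p + 1/4)*(p + 3/2)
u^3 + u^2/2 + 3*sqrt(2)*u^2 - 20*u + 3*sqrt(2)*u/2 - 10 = (u + 1/2)*(u - 2*sqrt(2))*(u + 5*sqrt(2))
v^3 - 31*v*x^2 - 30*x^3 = (v - 6*x)*(v + x)*(v + 5*x)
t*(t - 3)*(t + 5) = t^3 + 2*t^2 - 15*t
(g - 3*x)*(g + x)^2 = g^3 - g^2*x - 5*g*x^2 - 3*x^3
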